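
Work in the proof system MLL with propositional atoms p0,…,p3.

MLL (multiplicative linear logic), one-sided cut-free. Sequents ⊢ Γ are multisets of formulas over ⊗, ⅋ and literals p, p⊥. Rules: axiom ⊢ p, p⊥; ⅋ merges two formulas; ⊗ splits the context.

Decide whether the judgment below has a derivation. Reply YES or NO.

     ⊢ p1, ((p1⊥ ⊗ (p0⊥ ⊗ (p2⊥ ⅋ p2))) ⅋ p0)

Proof tree:
[⅋]  ⊢ p1, ((p1⊥ ⊗ (p0⊥ ⊗ (p2⊥ ⅋ p2))) ⅋ p0)
  [⊗]  ⊢ p1, p0, (p1⊥ ⊗ (p0⊥ ⊗ (p2⊥ ⅋ p2)))
    [Ax]  ⊢ p1, p1⊥
    [⊗]  ⊢ p0, (p0⊥ ⊗ (p2⊥ ⅋ p2))
      [Ax]  ⊢ p0, p0⊥
      [⅋]  ⊢ (p2⊥ ⅋ p2)
        [Ax]  ⊢ p2, p2⊥

Result: YES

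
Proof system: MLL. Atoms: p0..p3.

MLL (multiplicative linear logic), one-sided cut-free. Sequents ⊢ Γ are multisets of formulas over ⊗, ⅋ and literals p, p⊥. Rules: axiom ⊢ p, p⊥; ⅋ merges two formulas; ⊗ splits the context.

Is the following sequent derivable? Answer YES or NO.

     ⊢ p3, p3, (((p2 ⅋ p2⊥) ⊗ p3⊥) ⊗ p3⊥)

Proof tree:
[⊗]  ⊢ p3, p3, (((p2 ⅋ p2⊥) ⊗ p3⊥) ⊗ p3⊥)
  [⊗]  ⊢ p3, ((p2 ⅋ p2⊥) ⊗ p3⊥)
    [⅋]  ⊢ (p2 ⅋ p2⊥)
      [Ax]  ⊢ p2, p2⊥
    [Ax]  ⊢ p3, p3⊥
  [Ax]  ⊢ p3, p3⊥

Result: YES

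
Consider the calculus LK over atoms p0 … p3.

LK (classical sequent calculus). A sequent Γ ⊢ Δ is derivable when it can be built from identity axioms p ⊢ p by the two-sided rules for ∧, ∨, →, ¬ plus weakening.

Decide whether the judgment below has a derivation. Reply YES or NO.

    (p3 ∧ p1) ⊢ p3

Derivation (root first):
[∧L] (p3 ∧ p1) ⊢ p3
  [WL] p3, p1 ⊢ p3
    [Ax] p3 ⊢ p3

Result: YES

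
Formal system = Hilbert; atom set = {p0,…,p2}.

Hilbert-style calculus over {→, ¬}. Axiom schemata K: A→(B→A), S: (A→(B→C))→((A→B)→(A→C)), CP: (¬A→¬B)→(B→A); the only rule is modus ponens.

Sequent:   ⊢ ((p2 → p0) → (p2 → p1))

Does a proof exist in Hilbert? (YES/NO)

Enumerate valuations to refute Γ ⊢ Δ:
  v=000: Γ:[] Δ:[((p2 → p0) → (p2 → p1))=T] refutes=False
  v=001: Γ:[] Δ:[((p2 → p0) → (p2 → p1))=T] refutes=False
  v=010: Γ:[] Δ:[((p2 → p0) → (p2 → p1))=T] refutes=False
  v=011: Γ:[] Δ:[((p2 → p0) → (p2 → p1))=T] refutes=False
  v=100: Γ:[] Δ:[((p2 → p0) → (p2 → p1))=T] refutes=False
  v=101: Γ:[] Δ:[((p2 → p0) → (p2 → p1))=F] refutes=True  ← countermodel

Result: NO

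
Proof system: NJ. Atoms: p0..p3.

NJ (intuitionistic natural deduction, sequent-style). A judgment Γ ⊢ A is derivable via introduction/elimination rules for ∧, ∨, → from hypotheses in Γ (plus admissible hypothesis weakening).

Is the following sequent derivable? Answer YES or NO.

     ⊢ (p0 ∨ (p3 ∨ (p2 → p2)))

Derivation (root first):
[∨I₂]  ⊢ (p0 ∨ (p3 ∨ (p2 → p2)))
  [∨I₂]  ⊢ (p3 ∨ (p2 → p2))
    [→I]  ⊢ (p2 → p2)
      [Ax] p2 ⊢ p2

Result: YES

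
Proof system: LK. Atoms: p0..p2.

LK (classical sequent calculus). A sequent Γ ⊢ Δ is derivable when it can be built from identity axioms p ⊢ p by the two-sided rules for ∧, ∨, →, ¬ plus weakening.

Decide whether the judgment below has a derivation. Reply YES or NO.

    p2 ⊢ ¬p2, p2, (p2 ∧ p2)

Derivation trace:
[∧R] p2 ⊢ ¬p2, p2, (p2 ∧ p2)
  [WL] p2 ⊢ p2, ¬p2, p2
    [WR]  ⊢ p2, ¬p2, p2
      [¬R]  ⊢ p2, ¬p2
        [Ax] p2 ⊢ p2
  [WL] p2 ⊢ p2, ¬p2, p2
    [WR]  ⊢ p2, ¬p2, p2
      [¬R]  ⊢ p2, ¬p2
        [Ax] p2 ⊢ p2

Result: YES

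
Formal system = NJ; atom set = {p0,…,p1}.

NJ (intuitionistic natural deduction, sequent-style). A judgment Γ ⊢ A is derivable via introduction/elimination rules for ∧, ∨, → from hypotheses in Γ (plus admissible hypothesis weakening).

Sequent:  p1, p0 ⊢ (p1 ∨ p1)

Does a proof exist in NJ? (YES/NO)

Derivation (root first):
[∨I₂] p1, p0 ⊢ (p1 ∨ p1)
  [Wk] p1, p0 ⊢ p1
    [Ax] p1 ⊢ p1

Result: YES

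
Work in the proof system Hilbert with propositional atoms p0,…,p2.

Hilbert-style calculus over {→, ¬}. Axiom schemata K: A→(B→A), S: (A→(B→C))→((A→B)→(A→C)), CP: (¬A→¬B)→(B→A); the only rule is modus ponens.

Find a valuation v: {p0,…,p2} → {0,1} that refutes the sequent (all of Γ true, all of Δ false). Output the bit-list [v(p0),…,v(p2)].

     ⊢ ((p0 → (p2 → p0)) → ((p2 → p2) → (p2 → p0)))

Enumerate valuations to refute Γ ⊢ Δ:
  v=000: Γ:[] Δ:[((p0 → (p2 → p0)) → ((p2 → p2) → (p2 → p0)))=T] refutes=False
  v=001: Γ:[] Δ:[((p0 → (p2 → p0)) → ((p2 → p2) → (p2 → p0)))=F] refutes=True  ← countermodel

Result: [0, 0, 1]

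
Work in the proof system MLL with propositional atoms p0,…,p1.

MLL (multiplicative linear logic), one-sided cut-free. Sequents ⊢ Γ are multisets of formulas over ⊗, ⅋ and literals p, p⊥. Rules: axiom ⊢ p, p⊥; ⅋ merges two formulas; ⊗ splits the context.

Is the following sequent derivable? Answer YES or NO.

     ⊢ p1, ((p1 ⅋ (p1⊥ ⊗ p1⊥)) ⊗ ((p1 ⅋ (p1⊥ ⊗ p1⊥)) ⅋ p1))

Derivation trace:
[⊗]  ⊢ p1, ((p1 ⅋ (p1⊥ ⊗ p1⊥)) ⊗ ((p1 ⅋ (p1⊥ ⊗ p1⊥)) ⅋ p1))
  [⅋]  ⊢ p1, (p1 ⅋ (p1⊥ ⊗ p1⊥))
    [⊗]  ⊢ p1, p1, (p1⊥ ⊗ p1⊥)
      [Ax]  ⊢ p1, p1⊥
      [Ax]  ⊢ p1, p1⊥
  [⅋]  ⊢ ((p1 ⅋ (p1⊥ ⊗ p1⊥)) ⅋ p1)
    [⅋]  ⊢ p1, (p1 ⅋ (p1⊥ ⊗ p1⊥))
      [⊗]  ⊢ p1, p1, (p1⊥ ⊗ p1⊥)
        [Ax]  ⊢ p1, p1⊥
        [Ax]  ⊢ p1, p1⊥

Result: YES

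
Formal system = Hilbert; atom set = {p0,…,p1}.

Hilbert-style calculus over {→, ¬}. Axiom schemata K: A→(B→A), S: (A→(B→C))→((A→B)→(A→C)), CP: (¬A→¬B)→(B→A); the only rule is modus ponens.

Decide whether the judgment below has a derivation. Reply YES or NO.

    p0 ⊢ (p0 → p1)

Search for a countermodel by truth-table:
  v=00: Γ:[p0=F] Δ:[(p0 → p1)=T] refutes=False
  v=01: Γ:[p0=F] Δ:[(p0 → p1)=T] refutes=False
  v=10: Γ:[p0=T] Δ:[(p0 → p1)=F] refutes=True  ← countermodel

Result: NO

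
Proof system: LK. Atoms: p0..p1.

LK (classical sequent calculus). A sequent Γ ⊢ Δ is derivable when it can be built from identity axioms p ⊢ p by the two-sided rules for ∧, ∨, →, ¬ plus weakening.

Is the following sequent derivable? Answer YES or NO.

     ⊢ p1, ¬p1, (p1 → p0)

Proof tree:
[→R]  ⊢ p1, ¬p1, (p1 → p0)
  [WR] p1 ⊢ p1, ¬p1, p0
    [WL] p1 ⊢ p1, ¬p1
      [¬R]  ⊢ p1, ¬p1
        [Ax] p1 ⊢ p1

Result: YES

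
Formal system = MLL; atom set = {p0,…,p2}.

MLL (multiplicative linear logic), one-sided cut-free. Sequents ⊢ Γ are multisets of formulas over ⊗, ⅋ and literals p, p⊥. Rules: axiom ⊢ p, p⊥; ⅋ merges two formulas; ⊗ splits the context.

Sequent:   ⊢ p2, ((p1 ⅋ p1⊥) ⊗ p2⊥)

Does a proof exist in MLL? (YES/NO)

Proof tree:
[⊗]  ⊢ p2, ((p1 ⅋ p1⊥) ⊗ p2⊥)
  [⅋]  ⊢ (p1 ⅋ p1⊥)
    [Ax]  ⊢ p1, p1⊥
  [Ax]  ⊢ p2, p2⊥

Result: YES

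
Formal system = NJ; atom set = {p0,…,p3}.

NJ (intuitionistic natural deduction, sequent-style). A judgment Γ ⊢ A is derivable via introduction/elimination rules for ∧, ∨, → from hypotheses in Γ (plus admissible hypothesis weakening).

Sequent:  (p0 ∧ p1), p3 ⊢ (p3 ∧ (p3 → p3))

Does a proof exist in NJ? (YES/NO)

Proof tree:
[∧I] (p0 ∧ p1), p3 ⊢ (p3 ∧ (p3 → p3))
  [Ax] p3 ⊢ p3
  [Wk] (p0 ∧ p1) ⊢ (p3 → p3)
    [→I]  ⊢ (p3 → p3)
      [Ax] p3 ⊢ p3

Result: YES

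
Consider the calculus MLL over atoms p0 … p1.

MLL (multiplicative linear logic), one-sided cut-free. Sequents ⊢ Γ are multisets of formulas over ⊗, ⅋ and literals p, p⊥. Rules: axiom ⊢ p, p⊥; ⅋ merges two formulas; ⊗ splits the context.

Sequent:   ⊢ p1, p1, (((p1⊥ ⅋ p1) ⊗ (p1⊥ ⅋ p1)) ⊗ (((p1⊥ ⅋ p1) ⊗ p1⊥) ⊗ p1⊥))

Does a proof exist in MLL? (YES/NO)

Derivation (root first):
[⊗]  ⊢ p1, p1, (((p1⊥ ⅋ p1) ⊗ (p1⊥ ⅋ p1)) ⊗ (((p1⊥ ⅋ p1) ⊗ p1⊥) ⊗ p1⊥))
  [⊗]  ⊢ ((p1⊥ ⅋ p1) ⊗ (p1⊥ ⅋ p1))
    [⅋]  ⊢ (p1⊥ ⅋ p1)
      [Ax]  ⊢ p1, p1⊥
    [⅋]  ⊢ (p1⊥ ⅋ p1)
      [Ax]  ⊢ p1, p1⊥
  [⊗]  ⊢ p1, p1, (((p1⊥ ⅋ p1) ⊗ p1⊥) ⊗ p1⊥)
    [⊗]  ⊢ p1, ((p1⊥ ⅋ p1) ⊗ p1⊥)
      [⅋]  ⊢ (p1⊥ ⅋ p1)
        [Ax]  ⊢ p1, p1⊥
      [Ax]  ⊢ p1, p1⊥
    [Ax]  ⊢ p1, p1⊥

Result: YES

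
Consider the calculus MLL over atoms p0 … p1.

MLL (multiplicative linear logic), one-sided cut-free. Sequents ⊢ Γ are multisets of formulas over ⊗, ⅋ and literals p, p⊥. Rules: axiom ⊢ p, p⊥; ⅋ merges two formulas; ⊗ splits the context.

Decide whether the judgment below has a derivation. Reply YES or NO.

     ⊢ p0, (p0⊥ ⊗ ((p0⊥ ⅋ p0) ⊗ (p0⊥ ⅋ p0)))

Proof tree:
[⊗]  ⊢ p0, (p0⊥ ⊗ ((p0⊥ ⅋ p0) ⊗ (p0⊥ ⅋ p0)))
  [Ax]  ⊢ p0, p0⊥
  [⊗]  ⊢ ((p0⊥ ⅋ p0) ⊗ (p0⊥ ⅋ p0))
    [⅋]  ⊢ (p0⊥ ⅋ p0)
      [Ax]  ⊢ p0, p0⊥
    [⅋]  ⊢ (p0⊥ ⅋ p0)
      [Ax]  ⊢ p0, p0⊥

Result: YES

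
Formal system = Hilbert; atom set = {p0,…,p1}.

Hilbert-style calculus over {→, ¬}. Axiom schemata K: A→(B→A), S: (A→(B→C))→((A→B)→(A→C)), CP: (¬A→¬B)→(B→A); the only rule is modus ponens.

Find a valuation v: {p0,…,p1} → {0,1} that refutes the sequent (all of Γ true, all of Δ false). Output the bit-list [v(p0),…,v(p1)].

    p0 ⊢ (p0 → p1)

Enumerate valuations to refute Γ ⊢ Δ:
  v=00: Γ:[p0=F] Δ:[(p0 → p1)=T] refutes=False
  v=01: Γ:[p0=F] Δ:[(p0 → p1)=T] refutes=False
  v=10: Γ:[p0=T] Δ:[(p0 → p1)=F] refutes=True  ← countermodel

Result: [1, 0]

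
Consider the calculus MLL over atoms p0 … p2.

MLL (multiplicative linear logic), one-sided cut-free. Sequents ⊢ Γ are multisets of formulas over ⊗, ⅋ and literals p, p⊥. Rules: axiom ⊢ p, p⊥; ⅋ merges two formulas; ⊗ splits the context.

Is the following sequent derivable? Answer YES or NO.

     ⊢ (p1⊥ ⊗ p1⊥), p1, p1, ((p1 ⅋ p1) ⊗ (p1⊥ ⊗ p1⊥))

Derivation trace:
[⊗]  ⊢ (p1⊥ ⊗ p1⊥), p1, p1, ((p1 ⅋ p1) ⊗ (p1⊥ ⊗ p1⊥))
  [⅋]  ⊢ (p1⊥ ⊗ p1⊥), (p1 ⅋ p1)
    [⊗]  ⊢ p1, p1, (p1⊥ ⊗ p1⊥)
      [Ax]  ⊢ p1, p1⊥
      [Ax]  ⊢ p1, p1⊥
  [⊗]  ⊢ p1, p1, (p1⊥ ⊗ p1⊥)
    [Ax]  ⊢ p1, p1⊥
    [Ax]  ⊢ p1, p1⊥

Result: YES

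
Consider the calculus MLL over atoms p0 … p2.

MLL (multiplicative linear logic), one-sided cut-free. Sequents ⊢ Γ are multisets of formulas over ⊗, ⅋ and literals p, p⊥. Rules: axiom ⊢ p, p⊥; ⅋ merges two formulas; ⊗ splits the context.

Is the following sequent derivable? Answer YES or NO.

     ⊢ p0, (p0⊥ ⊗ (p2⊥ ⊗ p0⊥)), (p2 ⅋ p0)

Proof tree:
[⅋]  ⊢ p0, (p0⊥ ⊗ (p2⊥ ⊗ p0⊥)), (p2 ⅋ p0)
  [⊗]  ⊢ p0, p2, p0, (p0⊥ ⊗ (p2⊥ ⊗ p0⊥))
    [Ax]  ⊢ p0, p0⊥
    [⊗]  ⊢ p2, p0, (p2⊥ ⊗ p0⊥)
      [Ax]  ⊢ p2, p2⊥
      [Ax]  ⊢ p0, p0⊥

Result: YES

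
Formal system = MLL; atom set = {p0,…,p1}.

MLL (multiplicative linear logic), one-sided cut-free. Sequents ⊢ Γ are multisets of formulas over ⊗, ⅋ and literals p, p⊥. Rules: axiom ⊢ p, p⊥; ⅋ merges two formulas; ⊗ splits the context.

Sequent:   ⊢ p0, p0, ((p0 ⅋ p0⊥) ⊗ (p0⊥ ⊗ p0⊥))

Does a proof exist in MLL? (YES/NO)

Proof tree:
[⊗]  ⊢ p0, p0, ((p0 ⅋ p0⊥) ⊗ (p0⊥ ⊗ p0⊥))
  [⅋]  ⊢ (p0 ⅋ p0⊥)
    [Ax]  ⊢ p0, p0⊥
  [⊗]  ⊢ p0, p0, (p0⊥ ⊗ p0⊥)
    [Ax]  ⊢ p0, p0⊥
    [Ax]  ⊢ p0, p0⊥

Result: YES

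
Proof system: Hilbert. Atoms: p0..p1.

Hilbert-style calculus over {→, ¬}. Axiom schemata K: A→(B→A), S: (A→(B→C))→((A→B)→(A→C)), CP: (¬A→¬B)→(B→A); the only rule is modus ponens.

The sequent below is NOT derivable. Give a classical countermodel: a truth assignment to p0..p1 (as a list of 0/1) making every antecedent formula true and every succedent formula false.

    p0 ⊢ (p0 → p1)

Enumerate valuations to refute Γ ⊢ Δ:
  v=00: Γ:[p0=F] Δ:[(p0 → p1)=T] refutes=False
  v=01: Γ:[p0=F] Δ:[(p0 → p1)=T] refutes=False
  v=10: Γ:[p0=T] Δ:[(p0 → p1)=F] refutes=True  ← countermodel

Result: [1, 0]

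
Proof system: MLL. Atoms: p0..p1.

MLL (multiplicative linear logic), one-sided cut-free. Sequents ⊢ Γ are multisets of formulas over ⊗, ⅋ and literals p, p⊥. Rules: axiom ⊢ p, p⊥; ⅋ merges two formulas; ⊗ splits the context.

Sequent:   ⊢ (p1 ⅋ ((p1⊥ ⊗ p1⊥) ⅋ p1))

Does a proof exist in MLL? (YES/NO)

Derivation trace:
[⅋]  ⊢ (p1 ⅋ ((p1⊥ ⊗ p1⊥) ⅋ p1))
  [⅋]  ⊢ p1, ((p1⊥ ⊗ p1⊥) ⅋ p1)
    [⊗]  ⊢ p1, p1, (p1⊥ ⊗ p1⊥)
      [Ax]  ⊢ p1, p1⊥
      [Ax]  ⊢ p1, p1⊥

Result: YES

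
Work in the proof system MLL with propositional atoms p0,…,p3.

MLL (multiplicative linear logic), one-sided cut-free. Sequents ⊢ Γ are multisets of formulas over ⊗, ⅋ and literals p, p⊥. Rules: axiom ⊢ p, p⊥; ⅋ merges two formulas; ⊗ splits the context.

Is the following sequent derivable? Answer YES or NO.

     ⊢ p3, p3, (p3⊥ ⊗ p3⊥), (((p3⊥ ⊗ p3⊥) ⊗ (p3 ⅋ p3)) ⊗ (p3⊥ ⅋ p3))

Derivation (root first):
[⊗]  ⊢ p3, p3, (p3⊥ ⊗ p3⊥), (((p3⊥ ⊗ p3⊥) ⊗ (p3 ⅋ p3)) ⊗ (p3⊥ ⅋ p3))
  [⊗]  ⊢ p3, p3, (p3⊥ ⊗ p3⊥), ((p3⊥ ⊗ p3⊥) ⊗ (p3 ⅋ p3))
    [⊗]  ⊢ p3, p3, (p3⊥ ⊗ p3⊥)
      [Ax]  ⊢ p3, p3⊥
      [Ax]  ⊢ p3, p3⊥
    [⅋]  ⊢ (p3⊥ ⊗ p3⊥), (p3 ⅋ p3)
      [⊗]  ⊢ p3, p3, (p3⊥ ⊗ p3⊥)
        [Ax]  ⊢ p3, p3⊥
        [Ax]  ⊢ p3, p3⊥
  [⅋]  ⊢ (p3⊥ ⅋ p3)
    [Ax]  ⊢ p3, p3⊥

Result: YES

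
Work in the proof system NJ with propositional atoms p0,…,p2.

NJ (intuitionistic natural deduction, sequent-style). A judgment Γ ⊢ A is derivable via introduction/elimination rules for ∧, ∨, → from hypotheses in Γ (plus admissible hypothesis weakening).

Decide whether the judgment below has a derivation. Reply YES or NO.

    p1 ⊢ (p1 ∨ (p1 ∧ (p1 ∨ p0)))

Derivation trace:
[∨I₂] p1 ⊢ (p1 ∨ (p1 ∧ (p1 ∨ p0)))
  [∧I] p1 ⊢ (p1 ∧ (p1 ∨ p0))
    [Ax] p1 ⊢ p1
    [∨I₁] p1 ⊢ (p1 ∨ p0)
      [Ax] p1 ⊢ p1

Result: YES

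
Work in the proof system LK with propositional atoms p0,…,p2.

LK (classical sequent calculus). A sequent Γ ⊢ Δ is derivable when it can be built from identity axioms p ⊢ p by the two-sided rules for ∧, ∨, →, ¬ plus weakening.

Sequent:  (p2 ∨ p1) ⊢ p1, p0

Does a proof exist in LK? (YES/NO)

Enumerate valuations to refute Γ ⊢ Δ:
  v=000: Γ:[(p2 ∨ p1)=F] Δ:[p1=F, p0=F] refutes=False
  v=001: Γ:[(p2 ∨ p1)=T] Δ:[p1=F, p0=F] refutes=True  ← countermodel

Result: NO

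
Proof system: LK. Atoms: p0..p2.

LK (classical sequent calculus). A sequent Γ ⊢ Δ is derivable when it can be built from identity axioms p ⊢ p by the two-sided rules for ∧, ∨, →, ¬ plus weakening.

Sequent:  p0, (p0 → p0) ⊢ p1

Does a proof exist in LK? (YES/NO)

Truth-table refutation:
  v=000: Γ:[p0=F, (p0 → p0)=T] Δ:[p1=F] refutes=False
  v=001: Γ:[p0=F, (p0 → p0)=T] Δ:[p1=F] refutes=False
  v=010: Γ:[p0=F, (p0 → p0)=T] Δ:[p1=T] refutes=False
  v=011: Γ:[p0=F, (p0 → p0)=T] Δ:[p1=T] refutes=False
  v=100: Γ:[p0=T, (p0 → p0)=T] Δ:[p1=F] refutes=True  ← countermodel

Result: NO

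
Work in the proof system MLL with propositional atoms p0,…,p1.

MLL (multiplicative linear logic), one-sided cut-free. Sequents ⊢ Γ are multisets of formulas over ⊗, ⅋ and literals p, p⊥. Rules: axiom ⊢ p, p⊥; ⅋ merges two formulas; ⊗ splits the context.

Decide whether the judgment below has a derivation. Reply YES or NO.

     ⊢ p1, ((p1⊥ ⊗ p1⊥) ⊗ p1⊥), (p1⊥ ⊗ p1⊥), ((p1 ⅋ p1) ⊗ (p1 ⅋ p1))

Derivation (root first):
[⊗]  ⊢ p1, ((p1⊥ ⊗ p1⊥) ⊗ p1⊥), (p1⊥ ⊗ p1⊥), ((p1 ⅋ p1) ⊗ (p1 ⅋ p1))
  [⅋]  ⊢ p1, ((p1⊥ ⊗ p1⊥) ⊗ p1⊥), (p1 ⅋ p1)
    [⊗]  ⊢ p1, p1, p1, ((p1⊥ ⊗ p1⊥) ⊗ p1⊥)
      [⊗]  ⊢ p1, p1, (p1⊥ ⊗ p1⊥)
        [Ax]  ⊢ p1, p1⊥
        [Ax]  ⊢ p1, p1⊥
      [Ax]  ⊢ p1, p1⊥
  [⅋]  ⊢ (p1⊥ ⊗ p1⊥), (p1 ⅋ p1)
    [⊗]  ⊢ p1, p1, (p1⊥ ⊗ p1⊥)
      [Ax]  ⊢ p1, p1⊥
      [Ax]  ⊢ p1, p1⊥

Result: YES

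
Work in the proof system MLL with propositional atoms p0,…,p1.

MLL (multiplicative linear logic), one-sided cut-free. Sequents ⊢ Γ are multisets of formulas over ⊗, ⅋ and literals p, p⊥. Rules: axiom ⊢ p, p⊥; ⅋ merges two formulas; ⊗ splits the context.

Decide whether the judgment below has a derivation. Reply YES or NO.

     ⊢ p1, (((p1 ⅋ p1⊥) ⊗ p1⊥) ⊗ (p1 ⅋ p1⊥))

Proof tree:
[⊗]  ⊢ p1, (((p1 ⅋ p1⊥) ⊗ p1⊥) ⊗ (p1 ⅋ p1⊥))
  [⊗]  ⊢ p1, ((p1 ⅋ p1⊥) ⊗ p1⊥)
    [⅋]  ⊢ (p1 ⅋ p1⊥)
      [Ax]  ⊢ p1, p1⊥
    [Ax]  ⊢ p1, p1⊥
  [⅋]  ⊢ (p1 ⅋ p1⊥)
    [Ax]  ⊢ p1, p1⊥

Result: YES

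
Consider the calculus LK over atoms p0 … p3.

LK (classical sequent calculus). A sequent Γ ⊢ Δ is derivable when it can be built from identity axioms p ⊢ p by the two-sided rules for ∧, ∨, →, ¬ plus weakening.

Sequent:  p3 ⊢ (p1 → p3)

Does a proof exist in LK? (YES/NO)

Derivation trace:
[→R] p3 ⊢ (p1 → p3)
  [WL] p3, p1 ⊢ p3
    [Ax] p3 ⊢ p3

Result: YES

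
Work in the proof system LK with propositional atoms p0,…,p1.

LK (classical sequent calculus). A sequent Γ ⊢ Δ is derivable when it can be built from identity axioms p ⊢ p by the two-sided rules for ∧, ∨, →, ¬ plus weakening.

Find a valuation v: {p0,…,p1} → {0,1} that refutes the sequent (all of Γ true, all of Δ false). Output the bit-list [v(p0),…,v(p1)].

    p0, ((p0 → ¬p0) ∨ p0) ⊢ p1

Truth-table refutation:
  v=00: Γ:[p0=F, ((p0 → ¬p0) ∨ p0)=T] Δ:[p1=F] refutes=False
  v=01: Γ:[p0=F, ((p0 → ¬p0) ∨ p0)=T] Δ:[p1=T] refutes=False
  v=10: Γ:[p0=T, ((p0 → ¬p0) ∨ p0)=T] Δ:[p1=F] refutes=True  ← countermodel

Result: [1, 0]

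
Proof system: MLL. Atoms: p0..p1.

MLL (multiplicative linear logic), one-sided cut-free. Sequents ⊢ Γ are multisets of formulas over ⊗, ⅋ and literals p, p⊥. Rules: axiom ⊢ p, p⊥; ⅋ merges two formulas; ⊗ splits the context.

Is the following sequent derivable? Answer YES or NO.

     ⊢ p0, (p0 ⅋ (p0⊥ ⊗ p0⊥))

Derivation (root first):
[⅋]  ⊢ p0, (p0 ⅋ (p0⊥ ⊗ p0⊥))
  [⊗]  ⊢ p0, p0, (p0⊥ ⊗ p0⊥)
    [Ax]  ⊢ p0, p0⊥
    [Ax]  ⊢ p0, p0⊥

Result: YES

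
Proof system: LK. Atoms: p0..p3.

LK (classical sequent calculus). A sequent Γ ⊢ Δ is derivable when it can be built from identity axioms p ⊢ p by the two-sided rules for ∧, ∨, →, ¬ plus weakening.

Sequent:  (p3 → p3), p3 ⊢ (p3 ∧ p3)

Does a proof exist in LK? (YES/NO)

Proof tree:
[∧R] (p3 → p3), p3 ⊢ (p3 ∧ p3)
  [→L] p3, (p3 → p3) ⊢ p3
    [Ax] p3 ⊢ p3
    [Ax] p3 ⊢ p3
  [→L] p3, (p3 → p3) ⊢ p3
    [Ax] p3 ⊢ p3
    [Ax] p3 ⊢ p3

Result: YES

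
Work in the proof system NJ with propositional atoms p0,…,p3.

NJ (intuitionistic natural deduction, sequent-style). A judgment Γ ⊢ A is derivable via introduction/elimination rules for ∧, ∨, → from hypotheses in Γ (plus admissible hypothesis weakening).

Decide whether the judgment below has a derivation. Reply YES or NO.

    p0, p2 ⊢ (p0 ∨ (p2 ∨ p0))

Proof tree:
[∨I₂] p0, p2 ⊢ (p0 ∨ (p2 ∨ p0))
  [∨I₂] p0, p2 ⊢ (p2 ∨ p0)
    [Wk] p0, p2 ⊢ p0
      [Ax] p0 ⊢ p0

Result: YES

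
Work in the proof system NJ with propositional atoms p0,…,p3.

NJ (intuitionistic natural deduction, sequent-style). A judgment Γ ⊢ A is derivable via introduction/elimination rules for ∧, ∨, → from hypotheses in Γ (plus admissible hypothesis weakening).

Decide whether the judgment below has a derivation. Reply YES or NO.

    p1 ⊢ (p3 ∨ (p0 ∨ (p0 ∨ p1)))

Derivation (root first):
[∨I₂] p1 ⊢ (p3 ∨ (p0 ∨ (p0 ∨ p1)))
  [∨I₂] p1 ⊢ (p0 ∨ (p0 ∨ p1))
    [∨I₂] p1 ⊢ (p0 ∨ p1)
      [Ax] p1 ⊢ p1

Result: YES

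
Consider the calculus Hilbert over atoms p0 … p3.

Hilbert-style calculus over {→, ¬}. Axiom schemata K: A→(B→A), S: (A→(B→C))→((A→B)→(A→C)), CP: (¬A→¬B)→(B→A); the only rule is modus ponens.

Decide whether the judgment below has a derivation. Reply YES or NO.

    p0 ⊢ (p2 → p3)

Truth-table refutation:
  v=0000: Γ:[p0=F] Δ:[(p2 → p3)=T] refutes=False
  v=0001: Γ:[p0=F] Δ:[(p2 → p3)=T] refutes=False
  v=0010: Γ:[p0=F] Δ:[(p2 → p3)=F] refutes=False
  v=0011: Γ:[p0=F] Δ:[(p2 → p3)=T] refutes=False
  v=0100: Γ:[p0=F] Δ:[(p2 → p3)=T] refutes=False
  v=0101: Γ:[p0=F] Δ:[(p2 → p3)=T] refutes=False
  v=0110: Γ:[p0=F] Δ:[(p2 → p3)=F] refutes=False
  v=0111: Γ:[p0=F] Δ:[(p2 → p3)=T] refutes=False
  v=1000: Γ:[p0=T] Δ:[(p2 → p3)=T] refutes=False
  v=1001: Γ:[p0=T] Δ:[(p2 → p3)=T] refutes=False
  v=1010: Γ:[p0=T] Δ:[(p2 → p3)=F] refutes=True  ← countermodel

Result: NO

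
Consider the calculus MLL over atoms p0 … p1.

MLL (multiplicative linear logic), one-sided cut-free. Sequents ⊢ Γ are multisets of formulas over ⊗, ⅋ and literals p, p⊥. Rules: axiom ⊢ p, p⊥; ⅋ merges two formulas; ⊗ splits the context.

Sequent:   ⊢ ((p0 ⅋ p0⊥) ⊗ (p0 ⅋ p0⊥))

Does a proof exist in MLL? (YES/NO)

Proof tree:
[⊗]  ⊢ ((p0 ⅋ p0⊥) ⊗ (p0 ⅋ p0⊥))
  [⅋]  ⊢ (p0 ⅋ p0⊥)
    [Ax]  ⊢ p0, p0⊥
  [⅋]  ⊢ (p0 ⅋ p0⊥)
    [Ax]  ⊢ p0, p0⊥

Result: YES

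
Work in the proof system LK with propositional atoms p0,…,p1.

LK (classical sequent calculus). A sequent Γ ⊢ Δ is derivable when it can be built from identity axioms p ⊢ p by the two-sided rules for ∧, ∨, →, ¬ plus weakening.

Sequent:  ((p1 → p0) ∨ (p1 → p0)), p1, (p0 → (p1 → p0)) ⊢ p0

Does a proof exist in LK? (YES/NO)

Proof tree:
[→L] ((p1 → p0) ∨ (p1 → p0)), p1, (p0 → (p1 → p0)) ⊢ p0
  [∨L] p1, ((p1 → p0) ∨ (p1 → p0)) ⊢ p0
    [→L] p1, (p1 → p0) ⊢ p0
      [Ax] p1 ⊢ p1
      [Ax] p0 ⊢ p0
    [→L] p1, (p1 → p0) ⊢ p0
      [Ax] p1 ⊢ p1
      [Ax] p0 ⊢ p0
  [→L] p1, (p1 → p0) ⊢ p0
    [Ax] p1 ⊢ p1
    [Ax] p0 ⊢ p0

Result: YES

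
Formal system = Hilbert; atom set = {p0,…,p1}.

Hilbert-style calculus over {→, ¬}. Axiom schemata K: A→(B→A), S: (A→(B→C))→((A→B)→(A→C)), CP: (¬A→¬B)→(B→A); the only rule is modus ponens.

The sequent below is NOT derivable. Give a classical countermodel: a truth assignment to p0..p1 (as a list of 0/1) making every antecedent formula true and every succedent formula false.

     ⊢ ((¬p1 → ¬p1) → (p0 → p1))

Truth-table refutation:
  v=00: Γ:[] Δ:[((¬p1 → ¬p1) → (p0 → p1))=T] refutes=False
  v=01: Γ:[] Δ:[((¬p1 → ¬p1) → (p0 → p1))=T] refutes=False
  v=10: Γ:[] Δ:[((¬p1 → ¬p1) → (p0 → p1))=F] refutes=True  ← countermodel

Result: [1, 0]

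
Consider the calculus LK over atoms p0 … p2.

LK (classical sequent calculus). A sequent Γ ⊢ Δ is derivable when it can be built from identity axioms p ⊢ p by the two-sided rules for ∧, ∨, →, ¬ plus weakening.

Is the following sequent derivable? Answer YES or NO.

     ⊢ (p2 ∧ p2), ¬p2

Proof tree:
[¬R]  ⊢ (p2 ∧ p2), ¬p2
  [∧R] p2 ⊢ (p2 ∧ p2)
    [Ax] p2 ⊢ p2
    [Ax] p2 ⊢ p2

Result: YES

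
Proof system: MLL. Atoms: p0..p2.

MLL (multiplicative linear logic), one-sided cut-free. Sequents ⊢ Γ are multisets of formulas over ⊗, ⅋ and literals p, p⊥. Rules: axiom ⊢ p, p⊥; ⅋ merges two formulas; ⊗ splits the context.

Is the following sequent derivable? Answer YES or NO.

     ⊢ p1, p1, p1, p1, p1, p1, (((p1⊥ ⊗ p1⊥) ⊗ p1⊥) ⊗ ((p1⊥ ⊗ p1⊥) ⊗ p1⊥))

Proof tree:
[⊗]  ⊢ p1, p1, p1, p1, p1, p1, (((p1⊥ ⊗ p1⊥) ⊗ p1⊥) ⊗ ((p1⊥ ⊗ p1⊥) ⊗ p1⊥))
  [⊗]  ⊢ p1, p1, p1, ((p1⊥ ⊗ p1⊥) ⊗ p1⊥)
    [⊗]  ⊢ p1, p1, (p1⊥ ⊗ p1⊥)
      [Ax]  ⊢ p1, p1⊥
      [Ax]  ⊢ p1, p1⊥
    [Ax]  ⊢ p1, p1⊥
  [⊗]  ⊢ p1, p1, p1, ((p1⊥ ⊗ p1⊥) ⊗ p1⊥)
    [⊗]  ⊢ p1, p1, (p1⊥ ⊗ p1⊥)
      [Ax]  ⊢ p1, p1⊥
      [Ax]  ⊢ p1, p1⊥
    [Ax]  ⊢ p1, p1⊥

Result: YES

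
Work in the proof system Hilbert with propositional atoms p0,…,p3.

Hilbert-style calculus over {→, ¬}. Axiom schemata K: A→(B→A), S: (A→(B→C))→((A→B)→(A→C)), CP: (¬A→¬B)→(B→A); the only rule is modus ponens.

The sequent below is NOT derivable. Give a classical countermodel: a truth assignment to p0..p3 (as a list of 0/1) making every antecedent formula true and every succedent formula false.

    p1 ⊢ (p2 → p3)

Truth-table refutation:
  v=0000: Γ:[p1=F] Δ:[(p2 → p3)=T] refutes=False
  v=0001: Γ:[p1=F] Δ:[(p2 → p3)=T] refutes=False
  v=0010: Γ:[p1=F] Δ:[(p2 → p3)=F] refutes=False
  v=0011: Γ:[p1=F] Δ:[(p2 → p3)=T] refutes=False
  v=0100: Γ:[p1=T] Δ:[(p2 → p3)=T] refutes=False
  v=0101: Γ:[p1=T] Δ:[(p2 → p3)=T] refutes=False
  v=0110: Γ:[p1=T] Δ:[(p2 → p3)=F] refutes=True  ← countermodel

Result: [0, 1, 1, 0]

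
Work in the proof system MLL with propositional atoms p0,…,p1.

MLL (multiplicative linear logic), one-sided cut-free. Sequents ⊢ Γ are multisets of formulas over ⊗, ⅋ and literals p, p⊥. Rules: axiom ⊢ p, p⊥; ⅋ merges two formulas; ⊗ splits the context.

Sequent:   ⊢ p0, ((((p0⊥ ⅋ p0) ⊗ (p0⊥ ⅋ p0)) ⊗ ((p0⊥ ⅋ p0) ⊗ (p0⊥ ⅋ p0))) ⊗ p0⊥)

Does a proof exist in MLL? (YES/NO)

Derivation trace:
[⊗]  ⊢ p0, ((((p0⊥ ⅋ p0) ⊗ (p0⊥ ⅋ p0)) ⊗ ((p0⊥ ⅋ p0) ⊗ (p0⊥ ⅋ p0))) ⊗ p0⊥)
  [⊗]  ⊢ (((p0⊥ ⅋ p0) ⊗ (p0⊥ ⅋ p0)) ⊗ ((p0⊥ ⅋ p0) ⊗ (p0⊥ ⅋ p0)))
    [⊗]  ⊢ ((p0⊥ ⅋ p0) ⊗ (p0⊥ ⅋ p0))
      [⅋]  ⊢ (p0⊥ ⅋ p0)
        [Ax]  ⊢ p0, p0⊥
      [⅋]  ⊢ (p0⊥ ⅋ p0)
        [Ax]  ⊢ p0, p0⊥
    [⊗]  ⊢ ((p0⊥ ⅋ p0) ⊗ (p0⊥ ⅋ p0))
      [⅋]  ⊢ (p0⊥ ⅋ p0)
        [Ax]  ⊢ p0, p0⊥
      [⅋]  ⊢ (p0⊥ ⅋ p0)
        [Ax]  ⊢ p0, p0⊥
  [Ax]  ⊢ p0, p0⊥

Result: YES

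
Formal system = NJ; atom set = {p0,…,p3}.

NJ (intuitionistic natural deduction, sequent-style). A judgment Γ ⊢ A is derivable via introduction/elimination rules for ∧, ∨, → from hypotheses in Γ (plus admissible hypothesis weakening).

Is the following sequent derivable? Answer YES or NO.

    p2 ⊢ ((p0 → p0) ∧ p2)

Derivation trace:
[∧I] p2 ⊢ ((p0 → p0) ∧ p2)
  [→I]  ⊢ (p0 → p0)
    [Ax] p0 ⊢ p0
  [Ax] p2 ⊢ p2

Result: YES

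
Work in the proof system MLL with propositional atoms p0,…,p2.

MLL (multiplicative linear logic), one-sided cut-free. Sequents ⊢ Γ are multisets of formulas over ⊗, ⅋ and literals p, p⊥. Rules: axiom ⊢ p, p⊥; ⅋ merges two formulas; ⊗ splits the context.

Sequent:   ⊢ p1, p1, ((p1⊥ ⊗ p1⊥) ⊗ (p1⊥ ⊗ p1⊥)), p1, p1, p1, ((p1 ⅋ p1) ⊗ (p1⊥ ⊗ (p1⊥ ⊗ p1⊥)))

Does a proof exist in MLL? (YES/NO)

Derivation trace:
[⊗]  ⊢ p1, p1, ((p1⊥ ⊗ p1⊥) ⊗ (p1⊥ ⊗ p1⊥)), p1, p1, p1, ((p1 ⅋ p1) ⊗ (p1⊥ ⊗ (p1⊥ ⊗ p1⊥)))
  [⅋]  ⊢ p1, p1, ((p1⊥ ⊗ p1⊥) ⊗ (p1⊥ ⊗ p1⊥)), (p1 ⅋ p1)
    [⊗]  ⊢ p1, p1, p1, p1, ((p1⊥ ⊗ p1⊥) ⊗ (p1⊥ ⊗ p1⊥))
      [⊗]  ⊢ p1, p1, (p1⊥ ⊗ p1⊥)
        [Ax]  ⊢ p1, p1⊥
        [Ax]  ⊢ p1, p1⊥
      [⊗]  ⊢ p1, p1, (p1⊥ ⊗ p1⊥)
        [Ax]  ⊢ p1, p1⊥
        [Ax]  ⊢ p1, p1⊥
  [⊗]  ⊢ p1, p1, p1, (p1⊥ ⊗ (p1⊥ ⊗ p1⊥))
    [Ax]  ⊢ p1, p1⊥
    [⊗]  ⊢ p1, p1, (p1⊥ ⊗ p1⊥)
      [Ax]  ⊢ p1, p1⊥
      [Ax]  ⊢ p1, p1⊥

Result: YES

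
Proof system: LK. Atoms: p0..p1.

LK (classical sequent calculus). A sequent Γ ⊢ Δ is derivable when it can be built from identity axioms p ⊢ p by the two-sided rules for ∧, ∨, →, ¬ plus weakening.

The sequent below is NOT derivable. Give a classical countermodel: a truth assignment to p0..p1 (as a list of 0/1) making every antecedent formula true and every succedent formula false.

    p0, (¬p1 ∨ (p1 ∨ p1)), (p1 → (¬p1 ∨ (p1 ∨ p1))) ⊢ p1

Enumerate valuations to refute Γ ⊢ Δ:
  v=00: Γ:[p0=F, (¬p1 ∨ (p1 ∨ p1))=T, (p1 → (¬p1 ∨ (p1 ∨ p1)))=T] Δ:[p1=F] refutes=False
  v=01: Γ:[p0=F, (¬p1 ∨ (p1 ∨ p1))=T, (p1 → (¬p1 ∨ (p1 ∨ p1)))=T] Δ:[p1=T] refutes=False
  v=10: Γ:[p0=T, (¬p1 ∨ (p1 ∨ p1))=T, (p1 → (¬p1 ∨ (p1 ∨ p1)))=T] Δ:[p1=F] refutes=True  ← countermodel

Result: [1, 0]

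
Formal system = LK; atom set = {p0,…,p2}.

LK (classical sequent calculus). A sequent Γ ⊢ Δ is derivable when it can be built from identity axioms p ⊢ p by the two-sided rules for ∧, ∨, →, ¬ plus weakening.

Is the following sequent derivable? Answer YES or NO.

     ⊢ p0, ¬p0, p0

Derivation trace:
[WR]  ⊢ p0, ¬p0, p0
  [¬R]  ⊢ p0, ¬p0
    [Ax] p0 ⊢ p0

Result: YES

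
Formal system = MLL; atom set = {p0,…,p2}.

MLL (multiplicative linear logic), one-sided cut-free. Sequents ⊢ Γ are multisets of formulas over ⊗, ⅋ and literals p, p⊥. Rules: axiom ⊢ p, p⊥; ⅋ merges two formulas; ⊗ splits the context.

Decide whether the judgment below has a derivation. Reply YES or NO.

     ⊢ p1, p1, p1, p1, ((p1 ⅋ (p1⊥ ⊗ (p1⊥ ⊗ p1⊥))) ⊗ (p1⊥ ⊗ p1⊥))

Derivation trace:
[⊗]  ⊢ p1, p1, p1, p1, ((p1 ⅋ (p1⊥ ⊗ (p1⊥ ⊗ p1⊥))) ⊗ (p1⊥ ⊗ p1⊥))
  [⅋]  ⊢ p1, p1, (p1 ⅋ (p1⊥ ⊗ (p1⊥ ⊗ p1⊥)))
    [⊗]  ⊢ p1, p1, p1, (p1⊥ ⊗ (p1⊥ ⊗ p1⊥))
      [Ax]  ⊢ p1, p1⊥
      [⊗]  ⊢ p1, p1, (p1⊥ ⊗ p1⊥)
        [Ax]  ⊢ p1, p1⊥
        [Ax]  ⊢ p1, p1⊥
  [⊗]  ⊢ p1, p1, (p1⊥ ⊗ p1⊥)
    [Ax]  ⊢ p1, p1⊥
    [Ax]  ⊢ p1, p1⊥

Result: YES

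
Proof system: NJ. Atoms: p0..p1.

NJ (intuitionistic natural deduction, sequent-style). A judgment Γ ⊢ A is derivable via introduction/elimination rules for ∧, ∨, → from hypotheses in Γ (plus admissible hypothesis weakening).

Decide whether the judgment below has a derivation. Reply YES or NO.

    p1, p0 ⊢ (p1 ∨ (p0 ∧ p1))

Proof tree:
[∨I₂] p1, p0 ⊢ (p1 ∨ (p0 ∧ p1))
  [∧I] p1, p0 ⊢ (p0 ∧ p1)
    [Ax] p0 ⊢ p0
    [Ax] p1 ⊢ p1

Result: YES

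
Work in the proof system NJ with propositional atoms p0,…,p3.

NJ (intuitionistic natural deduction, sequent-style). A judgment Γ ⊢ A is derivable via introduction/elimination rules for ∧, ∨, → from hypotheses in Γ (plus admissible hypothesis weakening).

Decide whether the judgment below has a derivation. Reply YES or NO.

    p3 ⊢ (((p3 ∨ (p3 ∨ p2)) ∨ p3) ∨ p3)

Derivation trace:
[∨I₁] p3 ⊢ (((p3 ∨ (p3 ∨ p2)) ∨ p3) ∨ p3)
  [∨I₁] p3 ⊢ ((p3 ∨ (p3 ∨ p2)) ∨ p3)
    [∨I₂] p3 ⊢ (p3 ∨ (p3 ∨ p2))
      [∨I₁] p3 ⊢ (p3 ∨ p2)
        [Ax] p3 ⊢ p3

Result: YES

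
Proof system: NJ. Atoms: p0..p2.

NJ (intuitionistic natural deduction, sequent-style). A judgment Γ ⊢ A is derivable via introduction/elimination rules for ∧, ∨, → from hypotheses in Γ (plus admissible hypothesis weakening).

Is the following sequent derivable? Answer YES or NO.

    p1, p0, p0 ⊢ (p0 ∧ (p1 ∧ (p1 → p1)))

Derivation (root first):
[Wk] p1, p0, p0 ⊢ (p0 ∧ (p1 ∧ (p1 → p1)))
  [∧I] p1, p0 ⊢ (p0 ∧ (p1 ∧ (p1 → p1)))
    [Ax] p0 ⊢ p0
    [∧I] p1 ⊢ (p1 ∧ (p1 → p1))
      [Wk] p1, p1 ⊢ p1
        [Ax] p1 ⊢ p1
      [→I]  ⊢ (p1 → p1)
        [Ax] p1 ⊢ p1

Result: YES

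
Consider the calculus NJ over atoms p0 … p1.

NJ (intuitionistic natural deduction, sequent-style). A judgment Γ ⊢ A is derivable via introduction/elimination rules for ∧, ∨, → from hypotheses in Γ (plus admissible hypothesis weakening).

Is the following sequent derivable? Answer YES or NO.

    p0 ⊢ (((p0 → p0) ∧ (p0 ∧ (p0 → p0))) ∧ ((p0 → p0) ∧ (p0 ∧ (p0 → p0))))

Proof tree:
[∧I] p0 ⊢ (((p0 → p0) ∧ (p0 ∧ (p0 → p0))) ∧ ((p0 → p0) ∧ (p0 ∧ (p0 → p0))))
  [∧I] p0 ⊢ ((p0 → p0) ∧ (p0 ∧ (p0 → p0)))
    [→I]  ⊢ (p0 → p0)
      [Ax] p0 ⊢ p0
    [∧I] p0 ⊢ (p0 ∧ (p0 → p0))
      [Ax] p0 ⊢ p0
      [→I]  ⊢ (p0 → p0)
        [Ax] p0 ⊢ p0
  [∧I] p0 ⊢ ((p0 → p0) ∧ (p0 ∧ (p0 → p0)))
    [→I]  ⊢ (p0 → p0)
      [Ax] p0 ⊢ p0
    [∧I] p0 ⊢ (p0 ∧ (p0 → p0))
      [Ax] p0 ⊢ p0
      [→I]  ⊢ (p0 → p0)
        [Ax] p0 ⊢ p0

Result: YES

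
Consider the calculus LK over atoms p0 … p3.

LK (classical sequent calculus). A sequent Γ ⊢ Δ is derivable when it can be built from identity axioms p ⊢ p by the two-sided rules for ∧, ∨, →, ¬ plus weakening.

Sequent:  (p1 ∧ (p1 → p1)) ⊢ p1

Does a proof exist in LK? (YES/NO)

Derivation trace:
[∧L] (p1 ∧ (p1 → p1)) ⊢ p1
  [→L] p1, (p1 → p1) ⊢ p1
    [Ax] p1 ⊢ p1
    [Ax] p1 ⊢ p1

Result: YES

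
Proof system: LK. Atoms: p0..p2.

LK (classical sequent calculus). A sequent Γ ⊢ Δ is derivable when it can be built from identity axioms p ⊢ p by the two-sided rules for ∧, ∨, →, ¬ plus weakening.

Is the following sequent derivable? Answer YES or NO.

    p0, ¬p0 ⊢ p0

Proof tree:
[WR] p0, ¬p0 ⊢ p0
  [¬L] p0, ¬p0 ⊢ 
    [Ax] p0 ⊢ p0

Result: YES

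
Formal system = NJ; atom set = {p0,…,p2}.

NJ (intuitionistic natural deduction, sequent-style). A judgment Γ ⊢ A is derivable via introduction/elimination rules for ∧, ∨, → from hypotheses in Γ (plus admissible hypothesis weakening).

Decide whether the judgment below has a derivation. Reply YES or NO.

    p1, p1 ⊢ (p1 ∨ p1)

Proof tree:
[∨I₁] p1, p1 ⊢ (p1 ∨ p1)
  [Wk] p1, p1 ⊢ p1
    [Ax] p1 ⊢ p1

Result: YES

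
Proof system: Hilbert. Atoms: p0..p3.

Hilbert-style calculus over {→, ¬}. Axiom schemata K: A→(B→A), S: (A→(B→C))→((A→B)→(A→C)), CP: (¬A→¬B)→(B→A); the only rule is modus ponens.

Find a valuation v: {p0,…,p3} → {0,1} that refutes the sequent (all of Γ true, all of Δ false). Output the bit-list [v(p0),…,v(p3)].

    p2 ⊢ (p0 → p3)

Search for a countermodel by truth-table:
  v=0000: Γ:[p2=F] Δ:[(p0 → p3)=T] refutes=False
  v=0001: Γ:[p2=F] Δ:[(p0 → p3)=T] refutes=False
  v=0010: Γ:[p2=T] Δ:[(p0 → p3)=T] refutes=False
  v=0011: Γ:[p2=T] Δ:[(p0 → p3)=T] refutes=False
  v=0100: Γ:[p2=F] Δ:[(p0 → p3)=T] refutes=False
  v=0101: Γ:[p2=F] Δ:[(p0 → p3)=T] refutes=False
  v=0110: Γ:[p2=T] Δ:[(p0 → p3)=T] refutes=False
  v=0111: Γ:[p2=T] Δ:[(p0 → p3)=T] refutes=False
  v=1000: Γ:[p2=F] Δ:[(p0 → p3)=F] refutes=False
  v=1001: Γ:[p2=F] Δ:[(p0 → p3)=T] refutes=False
  v=1010: Γ:[p2=T] Δ:[(p0 → p3)=F] refutes=True  ← countermodel

Result: [1, 0, 1, 0]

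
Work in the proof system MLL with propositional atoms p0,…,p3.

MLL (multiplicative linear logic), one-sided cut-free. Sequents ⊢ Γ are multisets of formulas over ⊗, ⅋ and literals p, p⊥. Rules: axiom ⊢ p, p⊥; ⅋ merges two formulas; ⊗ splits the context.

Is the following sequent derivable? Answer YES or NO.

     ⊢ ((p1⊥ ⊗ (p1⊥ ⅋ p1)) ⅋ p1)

Proof tree:
[⅋]  ⊢ ((p1⊥ ⊗ (p1⊥ ⅋ p1)) ⅋ p1)
  [⊗]  ⊢ p1, (p1⊥ ⊗ (p1⊥ ⅋ p1))
    [Ax]  ⊢ p1, p1⊥
    [⅋]  ⊢ (p1⊥ ⅋ p1)
      [Ax]  ⊢ p1, p1⊥

Result: YES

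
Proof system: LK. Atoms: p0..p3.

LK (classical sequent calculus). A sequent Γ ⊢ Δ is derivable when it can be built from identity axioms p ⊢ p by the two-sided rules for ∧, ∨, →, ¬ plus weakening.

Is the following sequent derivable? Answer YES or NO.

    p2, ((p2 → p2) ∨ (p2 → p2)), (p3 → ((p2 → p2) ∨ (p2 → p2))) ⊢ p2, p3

Derivation trace:
[→L] p2, ((p2 → p2) ∨ (p2 → p2)), (p3 → ((p2 → p2) ∨ (p2 → p2))) ⊢ p2, p3
  [WR] p2, ((p2 → p2) ∨ (p2 → p2)) ⊢ p2, p3
    [∨L] p2, ((p2 → p2) ∨ (p2 → p2)) ⊢ p2
      [→L] p2, (p2 → p2) ⊢ p2
        [Ax] p2 ⊢ p2
        [Ax] p2 ⊢ p2
      [→L] p2, (p2 → p2) ⊢ p2
        [Ax] p2 ⊢ p2
        [Ax] p2 ⊢ p2
  [WR] p2, ((p2 → p2) ∨ (p2 → p2)) ⊢ p2, p3
    [∨L] p2, ((p2 → p2) ∨ (p2 → p2)) ⊢ p2
      [→L] p2, (p2 → p2) ⊢ p2
        [Ax] p2 ⊢ p2
        [Ax] p2 ⊢ p2
      [→L] p2, (p2 → p2) ⊢ p2
        [Ax] p2 ⊢ p2
        [Ax] p2 ⊢ p2

Result: YES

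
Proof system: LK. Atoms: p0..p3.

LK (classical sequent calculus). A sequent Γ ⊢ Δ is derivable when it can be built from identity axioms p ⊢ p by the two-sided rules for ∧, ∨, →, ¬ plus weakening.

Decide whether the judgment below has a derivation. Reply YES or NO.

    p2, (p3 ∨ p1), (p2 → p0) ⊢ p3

Truth-table refutation:
  v=0000: Γ:[p2=F, (p3 ∨ p1)=F, (p2 → p0)=T] Δ:[p3=F] refutes=False
  v=0001: Γ:[p2=F, (p3 ∨ p1)=T, (p2 → p0)=T] Δ:[p3=T] refutes=False
  v=0010: Γ:[p2=T, (p3 ∨ p1)=F, (p2 → p0)=F] Δ:[p3=F] refutes=False
  v=0011: Γ:[p2=T, (p3 ∨ p1)=T, (p2 → p0)=F] Δ:[p3=T] refutes=False
  v=0100: Γ:[p2=F, (p3 ∨ p1)=T, (p2 → p0)=T] Δ:[p3=F] refutes=False
  v=0101: Γ:[p2=F, (p3 ∨ p1)=T, (p2 → p0)=T] Δ:[p3=T] refutes=False
  v=0110: Γ:[p2=T, (p3 ∨ p1)=T, (p2 → p0)=F] Δ:[p3=F] refutes=False
  v=0111: Γ:[p2=T, (p3 ∨ p1)=T, (p2 → p0)=F] Δ:[p3=T] refutes=False
  v=1000: Γ:[p2=F, (p3 ∨ p1)=F, (p2 → p0)=T] Δ:[p3=F] refutes=False
  v=1001: Γ:[p2=F, (p3 ∨ p1)=T, (p2 → p0)=T] Δ:[p3=T] refutes=False
  v=1010: Γ:[p2=T, (p3 ∨ p1)=F, (p2 → p0)=T] Δ:[p3=F] refutes=False
  v=1011: Γ:[p2=T, (p3 ∨ p1)=T, (p2 → p0)=T] Δ:[p3=T] refutes=False
  v=1100: Γ:[p2=F, (p3 ∨ p1)=T, (p2 → p0)=T] Δ:[p3=F] refutes=False
  v=1101: Γ:[p2=F, (p3 ∨ p1)=T, (p2 → p0)=T] Δ:[p3=T] refutes=False
  v=1110: Γ:[p2=T, (p3 ∨ p1)=T, (p2 → p0)=T] Δ:[p3=F] refutes=True  ← countermodel

Result: NO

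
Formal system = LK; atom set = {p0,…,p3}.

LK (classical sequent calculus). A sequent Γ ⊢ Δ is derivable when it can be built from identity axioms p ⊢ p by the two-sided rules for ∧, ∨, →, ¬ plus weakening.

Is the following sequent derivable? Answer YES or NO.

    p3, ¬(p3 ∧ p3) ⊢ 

Derivation trace:
[¬L] p3, ¬(p3 ∧ p3) ⊢ 
  [∧R] p3 ⊢ (p3 ∧ p3)
    [Ax] p3 ⊢ p3
    [Ax] p3 ⊢ p3

Result: YES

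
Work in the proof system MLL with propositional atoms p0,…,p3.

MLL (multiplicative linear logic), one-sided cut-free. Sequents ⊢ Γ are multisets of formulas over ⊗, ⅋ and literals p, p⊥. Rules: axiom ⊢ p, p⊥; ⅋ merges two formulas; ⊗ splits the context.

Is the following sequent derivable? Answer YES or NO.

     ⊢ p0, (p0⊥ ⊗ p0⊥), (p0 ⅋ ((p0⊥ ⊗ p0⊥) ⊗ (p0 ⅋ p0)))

Derivation trace:
[⅋]  ⊢ p0, (p0⊥ ⊗ p0⊥), (p0 ⅋ ((p0⊥ ⊗ p0⊥) ⊗ (p0 ⅋ p0)))
  [⊗]  ⊢ p0, p0, (p0⊥ ⊗ p0⊥), ((p0⊥ ⊗ p0⊥) ⊗ (p0 ⅋ p0))
    [⊗]  ⊢ p0, p0, (p0⊥ ⊗ p0⊥)
      [Ax]  ⊢ p0, p0⊥
      [Ax]  ⊢ p0, p0⊥
    [⅋]  ⊢ (p0⊥ ⊗ p0⊥), (p0 ⅋ p0)
      [⊗]  ⊢ p0, p0, (p0⊥ ⊗ p0⊥)
        [Ax]  ⊢ p0, p0⊥
        [Ax]  ⊢ p0, p0⊥

Result: YES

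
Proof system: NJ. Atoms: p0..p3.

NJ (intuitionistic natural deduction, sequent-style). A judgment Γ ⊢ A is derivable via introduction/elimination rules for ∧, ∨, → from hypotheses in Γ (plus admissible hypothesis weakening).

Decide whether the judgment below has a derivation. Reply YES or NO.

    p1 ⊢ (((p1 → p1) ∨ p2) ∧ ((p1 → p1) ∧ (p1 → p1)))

Derivation trace:
[∧I] p1 ⊢ (((p1 → p1) ∨ p2) ∧ ((p1 → p1) ∧ (p1 → p1)))
  [∨I₁]  ⊢ ((p1 → p1) ∨ p2)
    [→I]  ⊢ (p1 → p1)
      [Ax] p1 ⊢ p1
  [∧I] p1 ⊢ ((p1 → p1) ∧ (p1 → p1))
    [→I]  ⊢ (p1 → p1)
      [Ax] p1 ⊢ p1
    [Wk] p1 ⊢ (p1 → p1)
      [→I]  ⊢ (p1 → p1)
        [Ax] p1 ⊢ p1

Result: YES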